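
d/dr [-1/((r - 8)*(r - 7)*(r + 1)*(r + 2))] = 2*(2*r^3 - 18*r^2 + 13*r + 69)/(r^8 - 24*r^7 + 170*r^6 - 36*r^5 - 2919*r^4 + 900*r^3 + 21956*r^2 + 30912*r + 12544)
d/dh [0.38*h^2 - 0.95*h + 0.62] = 0.76*h - 0.95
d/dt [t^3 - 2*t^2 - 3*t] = 3*t^2 - 4*t - 3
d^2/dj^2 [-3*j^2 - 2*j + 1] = -6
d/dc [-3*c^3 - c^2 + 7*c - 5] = -9*c^2 - 2*c + 7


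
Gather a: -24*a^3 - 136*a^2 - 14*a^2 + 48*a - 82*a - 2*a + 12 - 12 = -24*a^3 - 150*a^2 - 36*a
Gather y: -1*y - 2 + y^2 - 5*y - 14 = y^2 - 6*y - 16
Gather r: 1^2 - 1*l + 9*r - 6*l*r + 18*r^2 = -l + 18*r^2 + r*(9 - 6*l) + 1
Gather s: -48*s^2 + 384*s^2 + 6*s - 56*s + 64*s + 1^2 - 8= 336*s^2 + 14*s - 7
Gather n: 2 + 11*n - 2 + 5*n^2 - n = 5*n^2 + 10*n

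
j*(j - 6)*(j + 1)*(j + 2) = j^4 - 3*j^3 - 16*j^2 - 12*j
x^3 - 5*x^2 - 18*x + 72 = (x - 6)*(x - 3)*(x + 4)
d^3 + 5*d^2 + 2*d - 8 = (d - 1)*(d + 2)*(d + 4)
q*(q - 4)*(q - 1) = q^3 - 5*q^2 + 4*q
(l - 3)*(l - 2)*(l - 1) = l^3 - 6*l^2 + 11*l - 6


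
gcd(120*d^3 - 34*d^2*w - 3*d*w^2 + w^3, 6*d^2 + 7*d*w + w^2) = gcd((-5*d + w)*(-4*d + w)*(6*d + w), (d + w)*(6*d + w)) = 6*d + w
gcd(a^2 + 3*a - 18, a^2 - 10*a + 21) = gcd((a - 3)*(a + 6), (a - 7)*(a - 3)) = a - 3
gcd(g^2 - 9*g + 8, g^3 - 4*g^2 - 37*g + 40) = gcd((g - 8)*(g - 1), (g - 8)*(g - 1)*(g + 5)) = g^2 - 9*g + 8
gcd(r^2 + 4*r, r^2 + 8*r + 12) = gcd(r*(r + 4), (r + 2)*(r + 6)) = 1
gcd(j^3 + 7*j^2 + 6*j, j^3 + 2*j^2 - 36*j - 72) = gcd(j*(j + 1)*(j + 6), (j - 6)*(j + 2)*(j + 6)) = j + 6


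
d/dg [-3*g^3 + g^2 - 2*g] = -9*g^2 + 2*g - 2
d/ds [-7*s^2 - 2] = -14*s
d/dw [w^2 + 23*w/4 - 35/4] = 2*w + 23/4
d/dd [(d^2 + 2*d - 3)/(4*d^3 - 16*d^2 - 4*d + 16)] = (-d^2 - 6*d + 5)/(4*(d^4 - 6*d^3 + d^2 + 24*d + 16))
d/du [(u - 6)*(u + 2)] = 2*u - 4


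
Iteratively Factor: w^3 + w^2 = (w)*(w^2 + w) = w^2*(w + 1)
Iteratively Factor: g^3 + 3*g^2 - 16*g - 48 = (g + 3)*(g^2 - 16) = (g + 3)*(g + 4)*(g - 4)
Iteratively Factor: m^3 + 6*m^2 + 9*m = (m)*(m^2 + 6*m + 9) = m*(m + 3)*(m + 3)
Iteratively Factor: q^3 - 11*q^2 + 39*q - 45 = (q - 3)*(q^2 - 8*q + 15) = (q - 3)^2*(q - 5)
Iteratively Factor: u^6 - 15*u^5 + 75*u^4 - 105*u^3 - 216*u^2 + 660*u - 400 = (u + 2)*(u^5 - 17*u^4 + 109*u^3 - 323*u^2 + 430*u - 200) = (u - 1)*(u + 2)*(u^4 - 16*u^3 + 93*u^2 - 230*u + 200) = (u - 4)*(u - 1)*(u + 2)*(u^3 - 12*u^2 + 45*u - 50) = (u - 5)*(u - 4)*(u - 1)*(u + 2)*(u^2 - 7*u + 10) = (u - 5)*(u - 4)*(u - 2)*(u - 1)*(u + 2)*(u - 5)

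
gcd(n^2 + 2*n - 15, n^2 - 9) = n - 3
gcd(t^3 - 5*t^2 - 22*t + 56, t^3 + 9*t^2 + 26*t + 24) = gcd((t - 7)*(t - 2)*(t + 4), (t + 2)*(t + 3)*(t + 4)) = t + 4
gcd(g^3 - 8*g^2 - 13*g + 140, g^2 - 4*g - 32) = g + 4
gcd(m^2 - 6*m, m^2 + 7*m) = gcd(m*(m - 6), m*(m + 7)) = m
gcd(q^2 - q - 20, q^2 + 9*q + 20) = q + 4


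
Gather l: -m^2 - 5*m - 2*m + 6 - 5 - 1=-m^2 - 7*m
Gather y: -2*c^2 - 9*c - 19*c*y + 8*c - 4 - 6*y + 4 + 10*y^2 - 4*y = -2*c^2 - c + 10*y^2 + y*(-19*c - 10)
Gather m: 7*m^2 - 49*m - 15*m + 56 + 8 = 7*m^2 - 64*m + 64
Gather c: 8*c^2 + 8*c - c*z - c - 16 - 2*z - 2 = 8*c^2 + c*(7 - z) - 2*z - 18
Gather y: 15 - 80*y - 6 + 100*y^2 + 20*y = 100*y^2 - 60*y + 9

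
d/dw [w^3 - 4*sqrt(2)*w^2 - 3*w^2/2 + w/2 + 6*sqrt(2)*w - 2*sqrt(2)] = 3*w^2 - 8*sqrt(2)*w - 3*w + 1/2 + 6*sqrt(2)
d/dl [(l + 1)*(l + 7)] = 2*l + 8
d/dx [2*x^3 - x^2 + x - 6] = 6*x^2 - 2*x + 1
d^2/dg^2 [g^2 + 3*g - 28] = 2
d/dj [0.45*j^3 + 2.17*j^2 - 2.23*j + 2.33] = 1.35*j^2 + 4.34*j - 2.23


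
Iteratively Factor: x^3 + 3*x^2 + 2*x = (x)*(x^2 + 3*x + 2) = x*(x + 1)*(x + 2)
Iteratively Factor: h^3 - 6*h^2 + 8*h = (h - 4)*(h^2 - 2*h) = (h - 4)*(h - 2)*(h)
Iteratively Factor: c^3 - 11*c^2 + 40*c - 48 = (c - 3)*(c^2 - 8*c + 16) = (c - 4)*(c - 3)*(c - 4)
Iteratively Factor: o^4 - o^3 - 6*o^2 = (o + 2)*(o^3 - 3*o^2) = (o - 3)*(o + 2)*(o^2) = o*(o - 3)*(o + 2)*(o)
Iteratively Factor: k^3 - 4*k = (k - 2)*(k^2 + 2*k) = (k - 2)*(k + 2)*(k)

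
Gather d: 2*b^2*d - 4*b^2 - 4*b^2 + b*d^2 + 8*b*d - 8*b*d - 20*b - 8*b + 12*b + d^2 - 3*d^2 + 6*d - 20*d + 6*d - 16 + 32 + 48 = -8*b^2 - 16*b + d^2*(b - 2) + d*(2*b^2 - 8) + 64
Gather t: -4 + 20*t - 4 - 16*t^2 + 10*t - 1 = -16*t^2 + 30*t - 9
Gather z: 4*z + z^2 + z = z^2 + 5*z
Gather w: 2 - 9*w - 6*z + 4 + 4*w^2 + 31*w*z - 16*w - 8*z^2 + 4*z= 4*w^2 + w*(31*z - 25) - 8*z^2 - 2*z + 6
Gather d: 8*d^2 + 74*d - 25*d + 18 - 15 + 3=8*d^2 + 49*d + 6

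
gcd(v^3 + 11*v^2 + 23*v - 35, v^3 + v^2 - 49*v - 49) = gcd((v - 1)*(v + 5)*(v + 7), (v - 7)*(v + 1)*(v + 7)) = v + 7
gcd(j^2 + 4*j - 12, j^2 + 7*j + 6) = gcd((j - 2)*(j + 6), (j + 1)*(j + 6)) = j + 6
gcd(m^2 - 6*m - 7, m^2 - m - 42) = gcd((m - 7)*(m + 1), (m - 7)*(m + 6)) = m - 7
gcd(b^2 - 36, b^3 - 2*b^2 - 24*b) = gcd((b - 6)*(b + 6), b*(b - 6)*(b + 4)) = b - 6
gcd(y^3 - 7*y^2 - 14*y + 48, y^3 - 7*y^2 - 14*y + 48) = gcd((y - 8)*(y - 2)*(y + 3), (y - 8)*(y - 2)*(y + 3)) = y^3 - 7*y^2 - 14*y + 48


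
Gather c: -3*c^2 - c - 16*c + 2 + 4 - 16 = -3*c^2 - 17*c - 10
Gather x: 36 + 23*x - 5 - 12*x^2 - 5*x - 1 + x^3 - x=x^3 - 12*x^2 + 17*x + 30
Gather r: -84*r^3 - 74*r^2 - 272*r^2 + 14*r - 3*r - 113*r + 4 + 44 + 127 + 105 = -84*r^3 - 346*r^2 - 102*r + 280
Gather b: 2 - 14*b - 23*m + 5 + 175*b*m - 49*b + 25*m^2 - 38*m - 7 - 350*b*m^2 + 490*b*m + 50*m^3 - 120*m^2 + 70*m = b*(-350*m^2 + 665*m - 63) + 50*m^3 - 95*m^2 + 9*m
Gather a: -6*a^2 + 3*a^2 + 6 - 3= 3 - 3*a^2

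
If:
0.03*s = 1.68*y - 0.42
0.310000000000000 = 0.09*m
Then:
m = 3.44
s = 56.0*y - 14.0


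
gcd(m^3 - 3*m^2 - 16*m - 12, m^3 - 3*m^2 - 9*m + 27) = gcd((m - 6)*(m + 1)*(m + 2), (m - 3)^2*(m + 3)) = 1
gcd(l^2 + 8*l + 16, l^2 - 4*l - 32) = l + 4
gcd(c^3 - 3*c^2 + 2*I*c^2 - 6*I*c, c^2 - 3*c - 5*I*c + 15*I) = c - 3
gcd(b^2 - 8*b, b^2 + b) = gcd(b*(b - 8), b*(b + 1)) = b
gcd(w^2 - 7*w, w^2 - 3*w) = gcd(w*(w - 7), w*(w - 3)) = w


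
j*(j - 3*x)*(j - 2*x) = j^3 - 5*j^2*x + 6*j*x^2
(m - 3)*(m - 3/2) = m^2 - 9*m/2 + 9/2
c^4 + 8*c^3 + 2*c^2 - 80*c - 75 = (c - 3)*(c + 1)*(c + 5)^2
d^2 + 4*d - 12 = (d - 2)*(d + 6)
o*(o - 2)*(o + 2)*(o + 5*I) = o^4 + 5*I*o^3 - 4*o^2 - 20*I*o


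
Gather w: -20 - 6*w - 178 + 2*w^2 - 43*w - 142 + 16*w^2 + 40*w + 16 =18*w^2 - 9*w - 324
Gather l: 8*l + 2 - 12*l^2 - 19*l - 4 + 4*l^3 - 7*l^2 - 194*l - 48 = 4*l^3 - 19*l^2 - 205*l - 50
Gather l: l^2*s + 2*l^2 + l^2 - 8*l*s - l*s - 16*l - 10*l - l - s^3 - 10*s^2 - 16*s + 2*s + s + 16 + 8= l^2*(s + 3) + l*(-9*s - 27) - s^3 - 10*s^2 - 13*s + 24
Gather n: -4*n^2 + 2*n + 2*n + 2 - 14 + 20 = -4*n^2 + 4*n + 8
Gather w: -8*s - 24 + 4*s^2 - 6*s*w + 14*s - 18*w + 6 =4*s^2 + 6*s + w*(-6*s - 18) - 18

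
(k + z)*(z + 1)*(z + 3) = k*z^2 + 4*k*z + 3*k + z^3 + 4*z^2 + 3*z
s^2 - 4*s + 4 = (s - 2)^2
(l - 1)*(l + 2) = l^2 + l - 2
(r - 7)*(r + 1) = r^2 - 6*r - 7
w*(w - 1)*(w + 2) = w^3 + w^2 - 2*w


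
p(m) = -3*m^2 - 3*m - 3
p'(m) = -6*m - 3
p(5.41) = -107.03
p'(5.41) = -35.46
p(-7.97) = -169.65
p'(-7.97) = 44.82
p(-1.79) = -7.24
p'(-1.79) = 7.74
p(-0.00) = -3.00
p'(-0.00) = -3.00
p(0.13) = -3.44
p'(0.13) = -3.78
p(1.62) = -15.73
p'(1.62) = -12.72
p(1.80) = -18.12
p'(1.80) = -13.80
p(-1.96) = -8.64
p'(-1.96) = 8.76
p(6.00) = -129.00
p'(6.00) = -39.00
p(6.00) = -129.00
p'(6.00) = -39.00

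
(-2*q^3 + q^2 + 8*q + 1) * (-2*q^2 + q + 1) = 4*q^5 - 4*q^4 - 17*q^3 + 7*q^2 + 9*q + 1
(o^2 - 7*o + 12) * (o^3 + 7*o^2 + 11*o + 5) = o^5 - 26*o^3 + 12*o^2 + 97*o + 60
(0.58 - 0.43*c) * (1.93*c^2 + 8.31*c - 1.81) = -0.8299*c^3 - 2.4539*c^2 + 5.5981*c - 1.0498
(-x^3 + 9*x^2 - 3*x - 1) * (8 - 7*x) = 7*x^4 - 71*x^3 + 93*x^2 - 17*x - 8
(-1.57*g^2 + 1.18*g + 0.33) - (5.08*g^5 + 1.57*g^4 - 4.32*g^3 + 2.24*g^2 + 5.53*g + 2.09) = -5.08*g^5 - 1.57*g^4 + 4.32*g^3 - 3.81*g^2 - 4.35*g - 1.76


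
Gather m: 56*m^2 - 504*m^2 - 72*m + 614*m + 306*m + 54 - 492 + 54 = -448*m^2 + 848*m - 384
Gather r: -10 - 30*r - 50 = -30*r - 60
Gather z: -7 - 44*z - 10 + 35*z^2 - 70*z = 35*z^2 - 114*z - 17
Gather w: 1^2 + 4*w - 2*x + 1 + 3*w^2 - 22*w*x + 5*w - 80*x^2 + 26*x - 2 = 3*w^2 + w*(9 - 22*x) - 80*x^2 + 24*x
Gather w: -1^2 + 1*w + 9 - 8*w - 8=-7*w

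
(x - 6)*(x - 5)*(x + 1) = x^3 - 10*x^2 + 19*x + 30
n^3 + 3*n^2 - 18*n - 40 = (n - 4)*(n + 2)*(n + 5)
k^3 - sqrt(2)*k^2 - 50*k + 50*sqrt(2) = (k - 5*sqrt(2))*(k - sqrt(2))*(k + 5*sqrt(2))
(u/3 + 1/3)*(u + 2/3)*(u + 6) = u^3/3 + 23*u^2/9 + 32*u/9 + 4/3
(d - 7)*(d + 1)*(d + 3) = d^3 - 3*d^2 - 25*d - 21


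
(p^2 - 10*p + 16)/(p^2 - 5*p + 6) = (p - 8)/(p - 3)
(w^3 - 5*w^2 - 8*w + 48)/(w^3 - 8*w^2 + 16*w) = (w + 3)/w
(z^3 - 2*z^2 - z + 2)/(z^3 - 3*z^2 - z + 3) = (z - 2)/(z - 3)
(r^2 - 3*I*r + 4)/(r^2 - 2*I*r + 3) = (r - 4*I)/(r - 3*I)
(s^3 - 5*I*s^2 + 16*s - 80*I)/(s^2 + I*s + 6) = (s^3 - 5*I*s^2 + 16*s - 80*I)/(s^2 + I*s + 6)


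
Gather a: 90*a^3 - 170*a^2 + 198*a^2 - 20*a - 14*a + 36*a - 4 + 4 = 90*a^3 + 28*a^2 + 2*a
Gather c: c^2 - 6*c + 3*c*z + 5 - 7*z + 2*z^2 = c^2 + c*(3*z - 6) + 2*z^2 - 7*z + 5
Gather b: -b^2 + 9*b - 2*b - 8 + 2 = -b^2 + 7*b - 6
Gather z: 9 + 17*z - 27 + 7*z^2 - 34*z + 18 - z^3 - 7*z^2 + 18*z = -z^3 + z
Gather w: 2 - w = 2 - w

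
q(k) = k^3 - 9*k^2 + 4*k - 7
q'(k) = 3*k^2 - 18*k + 4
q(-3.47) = -171.03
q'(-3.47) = 102.58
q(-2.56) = -93.00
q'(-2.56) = 69.74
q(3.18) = -53.13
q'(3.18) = -22.90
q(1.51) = -18.04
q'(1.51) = -16.34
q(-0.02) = -7.08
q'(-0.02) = 4.36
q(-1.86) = -52.01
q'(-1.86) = 47.86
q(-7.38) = -928.65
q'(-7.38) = 300.23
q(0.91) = -10.06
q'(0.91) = -9.90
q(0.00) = -7.00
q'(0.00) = 4.00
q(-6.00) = -571.00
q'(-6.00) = 220.00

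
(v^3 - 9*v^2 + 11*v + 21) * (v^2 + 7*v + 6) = v^5 - 2*v^4 - 46*v^3 + 44*v^2 + 213*v + 126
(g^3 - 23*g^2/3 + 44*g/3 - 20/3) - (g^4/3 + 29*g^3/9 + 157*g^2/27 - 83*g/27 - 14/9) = -g^4/3 - 20*g^3/9 - 364*g^2/27 + 479*g/27 - 46/9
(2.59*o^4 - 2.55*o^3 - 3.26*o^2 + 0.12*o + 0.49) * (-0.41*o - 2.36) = -1.0619*o^5 - 5.0669*o^4 + 7.3546*o^3 + 7.6444*o^2 - 0.4841*o - 1.1564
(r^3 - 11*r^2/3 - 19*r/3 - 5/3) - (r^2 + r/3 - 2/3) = r^3 - 14*r^2/3 - 20*r/3 - 1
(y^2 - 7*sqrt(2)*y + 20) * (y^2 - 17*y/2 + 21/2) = y^4 - 7*sqrt(2)*y^3 - 17*y^3/2 + 61*y^2/2 + 119*sqrt(2)*y^2/2 - 170*y - 147*sqrt(2)*y/2 + 210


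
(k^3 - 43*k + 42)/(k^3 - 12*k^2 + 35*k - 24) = (k^2 + k - 42)/(k^2 - 11*k + 24)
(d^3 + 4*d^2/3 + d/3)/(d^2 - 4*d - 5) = d*(3*d + 1)/(3*(d - 5))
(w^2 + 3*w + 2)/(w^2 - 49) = (w^2 + 3*w + 2)/(w^2 - 49)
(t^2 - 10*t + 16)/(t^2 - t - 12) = (-t^2 + 10*t - 16)/(-t^2 + t + 12)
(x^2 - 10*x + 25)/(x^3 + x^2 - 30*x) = (x - 5)/(x*(x + 6))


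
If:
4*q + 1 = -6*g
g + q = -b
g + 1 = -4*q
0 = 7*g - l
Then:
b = 1/4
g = 0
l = 0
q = -1/4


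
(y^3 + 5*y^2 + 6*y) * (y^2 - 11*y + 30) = y^5 - 6*y^4 - 19*y^3 + 84*y^2 + 180*y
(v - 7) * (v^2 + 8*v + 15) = v^3 + v^2 - 41*v - 105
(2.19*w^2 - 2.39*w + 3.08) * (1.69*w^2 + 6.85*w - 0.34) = 3.7011*w^4 + 10.9624*w^3 - 11.9109*w^2 + 21.9106*w - 1.0472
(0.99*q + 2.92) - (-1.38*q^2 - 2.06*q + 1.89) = 1.38*q^2 + 3.05*q + 1.03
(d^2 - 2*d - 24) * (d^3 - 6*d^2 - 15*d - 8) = d^5 - 8*d^4 - 27*d^3 + 166*d^2 + 376*d + 192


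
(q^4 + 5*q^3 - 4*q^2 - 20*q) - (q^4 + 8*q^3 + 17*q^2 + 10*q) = -3*q^3 - 21*q^2 - 30*q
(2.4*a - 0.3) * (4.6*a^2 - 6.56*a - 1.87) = 11.04*a^3 - 17.124*a^2 - 2.52*a + 0.561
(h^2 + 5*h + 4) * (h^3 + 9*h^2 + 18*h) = h^5 + 14*h^4 + 67*h^3 + 126*h^2 + 72*h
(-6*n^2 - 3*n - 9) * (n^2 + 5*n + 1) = -6*n^4 - 33*n^3 - 30*n^2 - 48*n - 9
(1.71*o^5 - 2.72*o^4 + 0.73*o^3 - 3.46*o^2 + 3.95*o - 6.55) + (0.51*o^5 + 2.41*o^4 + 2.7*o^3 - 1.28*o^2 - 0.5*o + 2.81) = 2.22*o^5 - 0.31*o^4 + 3.43*o^3 - 4.74*o^2 + 3.45*o - 3.74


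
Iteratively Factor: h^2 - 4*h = (h)*(h - 4)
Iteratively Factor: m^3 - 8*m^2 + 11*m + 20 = (m - 5)*(m^2 - 3*m - 4) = (m - 5)*(m - 4)*(m + 1)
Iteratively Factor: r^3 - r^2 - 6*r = (r)*(r^2 - r - 6) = r*(r - 3)*(r + 2)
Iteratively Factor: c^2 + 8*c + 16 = (c + 4)*(c + 4)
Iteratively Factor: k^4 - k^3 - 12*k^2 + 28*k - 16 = (k - 2)*(k^3 + k^2 - 10*k + 8) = (k - 2)^2*(k^2 + 3*k - 4) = (k - 2)^2*(k - 1)*(k + 4)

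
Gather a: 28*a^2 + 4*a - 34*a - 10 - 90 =28*a^2 - 30*a - 100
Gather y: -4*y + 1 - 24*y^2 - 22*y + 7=-24*y^2 - 26*y + 8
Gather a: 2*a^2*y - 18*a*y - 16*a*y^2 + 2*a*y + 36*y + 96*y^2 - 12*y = 2*a^2*y + a*(-16*y^2 - 16*y) + 96*y^2 + 24*y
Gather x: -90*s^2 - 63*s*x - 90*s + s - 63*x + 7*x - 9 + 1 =-90*s^2 - 89*s + x*(-63*s - 56) - 8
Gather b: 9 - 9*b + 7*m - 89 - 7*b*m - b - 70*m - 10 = b*(-7*m - 10) - 63*m - 90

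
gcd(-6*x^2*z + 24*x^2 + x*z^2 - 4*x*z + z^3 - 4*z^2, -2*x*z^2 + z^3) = 2*x - z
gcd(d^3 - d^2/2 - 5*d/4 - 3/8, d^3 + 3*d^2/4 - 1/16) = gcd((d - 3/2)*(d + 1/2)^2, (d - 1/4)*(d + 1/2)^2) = d^2 + d + 1/4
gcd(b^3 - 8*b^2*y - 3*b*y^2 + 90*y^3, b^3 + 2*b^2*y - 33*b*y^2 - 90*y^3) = -b^2 + 3*b*y + 18*y^2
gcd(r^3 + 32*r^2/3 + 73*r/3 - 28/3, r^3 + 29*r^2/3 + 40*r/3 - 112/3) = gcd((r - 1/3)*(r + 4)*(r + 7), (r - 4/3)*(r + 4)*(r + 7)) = r^2 + 11*r + 28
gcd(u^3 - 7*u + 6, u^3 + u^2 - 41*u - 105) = u + 3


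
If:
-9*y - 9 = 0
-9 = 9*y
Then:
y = -1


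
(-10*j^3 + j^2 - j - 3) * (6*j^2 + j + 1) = -60*j^5 - 4*j^4 - 15*j^3 - 18*j^2 - 4*j - 3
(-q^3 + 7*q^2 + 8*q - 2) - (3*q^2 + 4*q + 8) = -q^3 + 4*q^2 + 4*q - 10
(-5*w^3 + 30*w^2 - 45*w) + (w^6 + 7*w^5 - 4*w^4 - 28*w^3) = w^6 + 7*w^5 - 4*w^4 - 33*w^3 + 30*w^2 - 45*w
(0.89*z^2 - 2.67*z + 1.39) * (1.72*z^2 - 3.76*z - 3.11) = 1.5308*z^4 - 7.9388*z^3 + 9.6621*z^2 + 3.0773*z - 4.3229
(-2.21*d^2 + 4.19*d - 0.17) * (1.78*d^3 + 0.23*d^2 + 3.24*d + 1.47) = -3.9338*d^5 + 6.9499*d^4 - 6.4993*d^3 + 10.2878*d^2 + 5.6085*d - 0.2499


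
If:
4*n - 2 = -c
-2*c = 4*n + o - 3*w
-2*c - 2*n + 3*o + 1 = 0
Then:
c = 2*w - 4/3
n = 5/6 - w/2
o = w - 2/3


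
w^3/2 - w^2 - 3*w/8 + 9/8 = (w/2 + 1/2)*(w - 3/2)^2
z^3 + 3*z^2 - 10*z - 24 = (z - 3)*(z + 2)*(z + 4)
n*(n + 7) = n^2 + 7*n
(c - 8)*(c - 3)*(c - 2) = c^3 - 13*c^2 + 46*c - 48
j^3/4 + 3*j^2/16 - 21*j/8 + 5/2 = (j/4 + 1)*(j - 2)*(j - 5/4)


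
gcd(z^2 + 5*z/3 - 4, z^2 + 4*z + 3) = z + 3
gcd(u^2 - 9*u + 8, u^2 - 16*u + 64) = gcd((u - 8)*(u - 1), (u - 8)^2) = u - 8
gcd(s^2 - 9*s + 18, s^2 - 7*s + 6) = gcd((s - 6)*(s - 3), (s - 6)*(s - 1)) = s - 6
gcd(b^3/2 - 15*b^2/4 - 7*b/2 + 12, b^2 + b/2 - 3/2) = 1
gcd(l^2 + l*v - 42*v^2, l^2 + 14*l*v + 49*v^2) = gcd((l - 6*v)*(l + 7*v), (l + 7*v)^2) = l + 7*v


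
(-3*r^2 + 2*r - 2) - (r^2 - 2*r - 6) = -4*r^2 + 4*r + 4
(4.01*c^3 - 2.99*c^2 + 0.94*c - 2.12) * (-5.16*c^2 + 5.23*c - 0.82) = -20.6916*c^5 + 36.4007*c^4 - 23.7763*c^3 + 18.3072*c^2 - 11.8584*c + 1.7384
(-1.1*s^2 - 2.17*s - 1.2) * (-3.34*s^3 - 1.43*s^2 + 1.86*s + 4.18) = 3.674*s^5 + 8.8208*s^4 + 5.0651*s^3 - 6.9182*s^2 - 11.3026*s - 5.016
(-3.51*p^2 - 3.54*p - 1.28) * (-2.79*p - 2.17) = 9.7929*p^3 + 17.4933*p^2 + 11.253*p + 2.7776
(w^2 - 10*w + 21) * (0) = 0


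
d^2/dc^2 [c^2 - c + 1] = 2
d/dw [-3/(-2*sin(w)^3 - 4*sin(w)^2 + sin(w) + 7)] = 3*(-6*sin(w)^2 - 8*sin(w) + 1)*cos(w)/(2*sin(w)^3 + 4*sin(w)^2 - sin(w) - 7)^2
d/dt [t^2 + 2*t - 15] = 2*t + 2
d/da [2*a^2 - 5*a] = 4*a - 5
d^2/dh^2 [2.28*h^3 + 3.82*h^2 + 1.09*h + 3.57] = 13.68*h + 7.64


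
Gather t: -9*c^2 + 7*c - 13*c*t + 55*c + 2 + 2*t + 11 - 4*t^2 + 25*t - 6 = -9*c^2 + 62*c - 4*t^2 + t*(27 - 13*c) + 7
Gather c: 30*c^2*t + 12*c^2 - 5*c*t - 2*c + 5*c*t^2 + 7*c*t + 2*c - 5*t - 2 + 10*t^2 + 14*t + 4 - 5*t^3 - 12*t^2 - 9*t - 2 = c^2*(30*t + 12) + c*(5*t^2 + 2*t) - 5*t^3 - 2*t^2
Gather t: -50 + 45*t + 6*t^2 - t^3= -t^3 + 6*t^2 + 45*t - 50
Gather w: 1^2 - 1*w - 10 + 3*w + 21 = 2*w + 12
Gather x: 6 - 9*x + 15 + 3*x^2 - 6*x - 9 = 3*x^2 - 15*x + 12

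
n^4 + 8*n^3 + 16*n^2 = n^2*(n + 4)^2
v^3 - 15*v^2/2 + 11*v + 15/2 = (v - 5)*(v - 3)*(v + 1/2)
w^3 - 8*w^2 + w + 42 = (w - 7)*(w - 3)*(w + 2)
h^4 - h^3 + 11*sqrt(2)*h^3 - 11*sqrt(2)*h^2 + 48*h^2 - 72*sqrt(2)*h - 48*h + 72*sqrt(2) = (h - 1)*(h - sqrt(2))*(h + 6*sqrt(2))^2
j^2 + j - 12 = (j - 3)*(j + 4)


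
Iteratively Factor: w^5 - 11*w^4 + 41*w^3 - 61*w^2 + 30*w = (w - 3)*(w^4 - 8*w^3 + 17*w^2 - 10*w) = (w - 5)*(w - 3)*(w^3 - 3*w^2 + 2*w) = (w - 5)*(w - 3)*(w - 2)*(w^2 - w) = w*(w - 5)*(w - 3)*(w - 2)*(w - 1)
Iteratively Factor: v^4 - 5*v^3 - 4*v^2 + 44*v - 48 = (v - 2)*(v^3 - 3*v^2 - 10*v + 24) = (v - 4)*(v - 2)*(v^2 + v - 6) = (v - 4)*(v - 2)*(v + 3)*(v - 2)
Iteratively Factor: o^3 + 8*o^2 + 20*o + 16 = (o + 4)*(o^2 + 4*o + 4) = (o + 2)*(o + 4)*(o + 2)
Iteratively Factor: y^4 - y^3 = (y)*(y^3 - y^2) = y^2*(y^2 - y) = y^3*(y - 1)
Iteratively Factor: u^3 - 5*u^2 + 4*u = (u)*(u^2 - 5*u + 4) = u*(u - 4)*(u - 1)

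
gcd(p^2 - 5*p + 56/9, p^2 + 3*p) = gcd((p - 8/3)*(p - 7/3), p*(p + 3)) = 1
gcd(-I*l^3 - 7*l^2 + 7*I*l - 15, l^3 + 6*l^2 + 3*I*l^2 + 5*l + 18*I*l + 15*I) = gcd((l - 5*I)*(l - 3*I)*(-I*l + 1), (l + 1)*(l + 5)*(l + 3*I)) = 1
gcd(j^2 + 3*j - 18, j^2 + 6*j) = j + 6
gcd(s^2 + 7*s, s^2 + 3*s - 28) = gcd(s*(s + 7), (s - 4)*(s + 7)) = s + 7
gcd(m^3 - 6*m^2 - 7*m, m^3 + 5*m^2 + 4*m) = m^2 + m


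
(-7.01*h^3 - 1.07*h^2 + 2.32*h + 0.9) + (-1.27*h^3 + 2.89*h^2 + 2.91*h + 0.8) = -8.28*h^3 + 1.82*h^2 + 5.23*h + 1.7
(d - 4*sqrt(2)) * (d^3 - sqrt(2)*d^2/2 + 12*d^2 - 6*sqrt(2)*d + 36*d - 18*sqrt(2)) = d^4 - 9*sqrt(2)*d^3/2 + 12*d^3 - 54*sqrt(2)*d^2 + 40*d^2 - 162*sqrt(2)*d + 48*d + 144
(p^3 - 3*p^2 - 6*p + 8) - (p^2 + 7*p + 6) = p^3 - 4*p^2 - 13*p + 2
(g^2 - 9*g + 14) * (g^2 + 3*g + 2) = g^4 - 6*g^3 - 11*g^2 + 24*g + 28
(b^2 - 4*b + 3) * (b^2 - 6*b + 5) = b^4 - 10*b^3 + 32*b^2 - 38*b + 15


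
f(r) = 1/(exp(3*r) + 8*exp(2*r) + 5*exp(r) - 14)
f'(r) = (-3*exp(3*r) - 16*exp(2*r) - 5*exp(r))/(exp(3*r) + 8*exp(2*r) + 5*exp(r) - 14)^2 = (-3*exp(2*r) - 16*exp(r) - 5)*exp(r)/(exp(3*r) + 8*exp(2*r) + 5*exp(r) - 14)^2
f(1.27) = 0.01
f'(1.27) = -0.02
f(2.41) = 0.00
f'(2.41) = -0.00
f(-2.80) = -0.07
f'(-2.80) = -0.00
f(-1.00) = -0.09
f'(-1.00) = -0.03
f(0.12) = 0.31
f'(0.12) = -2.88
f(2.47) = 0.00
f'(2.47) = -0.00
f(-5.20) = -0.07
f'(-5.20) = -0.00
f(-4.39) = -0.07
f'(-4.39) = -0.00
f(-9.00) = -0.07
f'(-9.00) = 0.00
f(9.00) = 0.00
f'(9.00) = 0.00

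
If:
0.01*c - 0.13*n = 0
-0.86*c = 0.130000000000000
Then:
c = -0.15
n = -0.01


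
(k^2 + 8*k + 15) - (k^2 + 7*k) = k + 15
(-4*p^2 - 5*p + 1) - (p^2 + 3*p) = -5*p^2 - 8*p + 1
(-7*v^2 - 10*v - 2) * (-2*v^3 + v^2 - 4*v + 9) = 14*v^5 + 13*v^4 + 22*v^3 - 25*v^2 - 82*v - 18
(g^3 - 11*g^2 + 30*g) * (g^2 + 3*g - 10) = g^5 - 8*g^4 - 13*g^3 + 200*g^2 - 300*g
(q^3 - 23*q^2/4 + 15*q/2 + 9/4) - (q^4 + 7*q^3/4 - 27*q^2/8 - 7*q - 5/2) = -q^4 - 3*q^3/4 - 19*q^2/8 + 29*q/2 + 19/4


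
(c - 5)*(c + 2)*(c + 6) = c^3 + 3*c^2 - 28*c - 60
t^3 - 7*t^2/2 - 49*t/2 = t*(t - 7)*(t + 7/2)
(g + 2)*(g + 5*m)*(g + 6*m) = g^3 + 11*g^2*m + 2*g^2 + 30*g*m^2 + 22*g*m + 60*m^2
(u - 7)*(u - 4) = u^2 - 11*u + 28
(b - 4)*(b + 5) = b^2 + b - 20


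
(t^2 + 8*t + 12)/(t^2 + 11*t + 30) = (t + 2)/(t + 5)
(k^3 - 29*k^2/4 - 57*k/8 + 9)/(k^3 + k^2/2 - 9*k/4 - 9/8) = (4*k^2 - 35*k + 24)/(4*k^2 - 4*k - 3)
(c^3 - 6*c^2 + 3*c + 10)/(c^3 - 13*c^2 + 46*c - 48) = (c^2 - 4*c - 5)/(c^2 - 11*c + 24)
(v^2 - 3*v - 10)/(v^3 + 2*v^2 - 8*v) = (v^2 - 3*v - 10)/(v*(v^2 + 2*v - 8))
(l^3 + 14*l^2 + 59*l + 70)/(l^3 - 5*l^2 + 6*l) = (l^3 + 14*l^2 + 59*l + 70)/(l*(l^2 - 5*l + 6))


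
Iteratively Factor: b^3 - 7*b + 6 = (b + 3)*(b^2 - 3*b + 2) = (b - 2)*(b + 3)*(b - 1)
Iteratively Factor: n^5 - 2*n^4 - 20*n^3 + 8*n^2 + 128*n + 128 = (n + 2)*(n^4 - 4*n^3 - 12*n^2 + 32*n + 64) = (n - 4)*(n + 2)*(n^3 - 12*n - 16) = (n - 4)*(n + 2)^2*(n^2 - 2*n - 8) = (n - 4)^2*(n + 2)^2*(n + 2)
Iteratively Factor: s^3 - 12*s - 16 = (s - 4)*(s^2 + 4*s + 4) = (s - 4)*(s + 2)*(s + 2)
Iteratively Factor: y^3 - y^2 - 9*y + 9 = (y + 3)*(y^2 - 4*y + 3) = (y - 3)*(y + 3)*(y - 1)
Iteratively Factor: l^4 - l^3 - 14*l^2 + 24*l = (l)*(l^3 - l^2 - 14*l + 24) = l*(l - 3)*(l^2 + 2*l - 8) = l*(l - 3)*(l - 2)*(l + 4)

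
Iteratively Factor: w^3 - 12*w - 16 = (w + 2)*(w^2 - 2*w - 8) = (w + 2)^2*(w - 4)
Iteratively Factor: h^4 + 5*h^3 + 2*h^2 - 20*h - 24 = (h + 2)*(h^3 + 3*h^2 - 4*h - 12) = (h - 2)*(h + 2)*(h^2 + 5*h + 6) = (h - 2)*(h + 2)*(h + 3)*(h + 2)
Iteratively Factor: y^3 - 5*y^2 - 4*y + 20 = (y - 2)*(y^2 - 3*y - 10) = (y - 2)*(y + 2)*(y - 5)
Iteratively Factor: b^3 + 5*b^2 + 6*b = (b + 3)*(b^2 + 2*b) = (b + 2)*(b + 3)*(b)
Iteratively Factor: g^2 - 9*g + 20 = (g - 5)*(g - 4)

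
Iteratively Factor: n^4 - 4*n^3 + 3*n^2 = (n - 1)*(n^3 - 3*n^2) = n*(n - 1)*(n^2 - 3*n) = n^2*(n - 1)*(n - 3)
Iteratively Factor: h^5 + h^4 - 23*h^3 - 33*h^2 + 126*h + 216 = (h + 3)*(h^4 - 2*h^3 - 17*h^2 + 18*h + 72) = (h + 2)*(h + 3)*(h^3 - 4*h^2 - 9*h + 36) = (h - 4)*(h + 2)*(h + 3)*(h^2 - 9) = (h - 4)*(h - 3)*(h + 2)*(h + 3)*(h + 3)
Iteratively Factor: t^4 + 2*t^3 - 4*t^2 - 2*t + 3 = (t + 3)*(t^3 - t^2 - t + 1) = (t - 1)*(t + 3)*(t^2 - 1) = (t - 1)^2*(t + 3)*(t + 1)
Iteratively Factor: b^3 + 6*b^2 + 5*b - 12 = (b - 1)*(b^2 + 7*b + 12) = (b - 1)*(b + 3)*(b + 4)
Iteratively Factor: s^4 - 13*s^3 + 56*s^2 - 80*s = (s - 5)*(s^3 - 8*s^2 + 16*s) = (s - 5)*(s - 4)*(s^2 - 4*s) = s*(s - 5)*(s - 4)*(s - 4)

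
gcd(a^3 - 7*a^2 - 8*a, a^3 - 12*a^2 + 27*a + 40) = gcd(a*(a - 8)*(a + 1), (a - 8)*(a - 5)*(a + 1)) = a^2 - 7*a - 8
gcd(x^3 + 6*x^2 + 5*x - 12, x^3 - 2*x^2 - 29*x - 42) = x + 3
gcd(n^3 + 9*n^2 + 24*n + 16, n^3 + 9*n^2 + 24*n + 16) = n^3 + 9*n^2 + 24*n + 16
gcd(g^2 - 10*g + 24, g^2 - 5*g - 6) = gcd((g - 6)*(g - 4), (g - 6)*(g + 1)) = g - 6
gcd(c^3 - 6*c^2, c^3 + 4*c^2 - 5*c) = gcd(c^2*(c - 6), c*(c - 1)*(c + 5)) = c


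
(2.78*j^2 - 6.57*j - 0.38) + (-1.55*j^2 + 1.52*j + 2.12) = 1.23*j^2 - 5.05*j + 1.74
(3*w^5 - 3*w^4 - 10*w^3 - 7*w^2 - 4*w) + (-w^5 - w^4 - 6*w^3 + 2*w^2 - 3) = 2*w^5 - 4*w^4 - 16*w^3 - 5*w^2 - 4*w - 3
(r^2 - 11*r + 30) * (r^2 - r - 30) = r^4 - 12*r^3 + 11*r^2 + 300*r - 900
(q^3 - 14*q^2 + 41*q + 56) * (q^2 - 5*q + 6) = q^5 - 19*q^4 + 117*q^3 - 233*q^2 - 34*q + 336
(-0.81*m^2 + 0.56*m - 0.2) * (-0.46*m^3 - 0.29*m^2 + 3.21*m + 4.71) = 0.3726*m^5 - 0.0227000000000001*m^4 - 2.6705*m^3 - 1.9595*m^2 + 1.9956*m - 0.942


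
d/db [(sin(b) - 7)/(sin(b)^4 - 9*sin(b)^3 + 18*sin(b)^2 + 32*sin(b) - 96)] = (-3*sin(b)^3 + 34*sin(b)^2 - 71*sin(b) - 32)*cos(b)/((sin(b) - 4)^3*(sin(b) - 3)^2*(sin(b) + 2)^2)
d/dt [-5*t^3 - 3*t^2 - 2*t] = -15*t^2 - 6*t - 2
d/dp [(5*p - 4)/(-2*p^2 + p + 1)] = (-10*p^2 + 5*p + (4*p - 1)*(5*p - 4) + 5)/(-2*p^2 + p + 1)^2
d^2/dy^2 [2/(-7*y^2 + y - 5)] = 4*(49*y^2 - 7*y - (14*y - 1)^2 + 35)/(7*y^2 - y + 5)^3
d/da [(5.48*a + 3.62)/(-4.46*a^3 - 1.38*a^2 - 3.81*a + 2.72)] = (48.8816*a^3 + 55.998*a^2 + 9.9912*a + 28.6978)/(19.8916*a^6 + 12.3096*a^5 + 35.8896*a^4 - 13.7468*a^3 + 7.0089*a^2 - 20.7264*a + 7.3984)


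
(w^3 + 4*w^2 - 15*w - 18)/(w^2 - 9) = (w^2 + 7*w + 6)/(w + 3)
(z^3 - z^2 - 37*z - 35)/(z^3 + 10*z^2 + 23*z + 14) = (z^2 - 2*z - 35)/(z^2 + 9*z + 14)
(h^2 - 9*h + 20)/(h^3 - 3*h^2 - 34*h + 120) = 1/(h + 6)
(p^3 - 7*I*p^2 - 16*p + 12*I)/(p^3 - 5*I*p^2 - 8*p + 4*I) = (p - 3*I)/(p - I)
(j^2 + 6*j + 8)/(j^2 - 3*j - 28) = (j + 2)/(j - 7)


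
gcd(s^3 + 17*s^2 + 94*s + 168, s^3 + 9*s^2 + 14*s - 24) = s^2 + 10*s + 24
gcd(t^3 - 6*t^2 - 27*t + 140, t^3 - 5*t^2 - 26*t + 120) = t^2 + t - 20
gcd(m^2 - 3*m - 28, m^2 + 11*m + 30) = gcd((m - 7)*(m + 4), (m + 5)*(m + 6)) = 1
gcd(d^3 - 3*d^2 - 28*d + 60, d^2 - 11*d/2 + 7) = d - 2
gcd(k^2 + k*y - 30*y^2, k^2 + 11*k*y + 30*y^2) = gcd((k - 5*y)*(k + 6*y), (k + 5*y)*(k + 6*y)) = k + 6*y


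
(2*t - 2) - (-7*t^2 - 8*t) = 7*t^2 + 10*t - 2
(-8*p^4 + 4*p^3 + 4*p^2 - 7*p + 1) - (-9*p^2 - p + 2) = -8*p^4 + 4*p^3 + 13*p^2 - 6*p - 1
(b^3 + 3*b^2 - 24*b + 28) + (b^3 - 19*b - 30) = 2*b^3 + 3*b^2 - 43*b - 2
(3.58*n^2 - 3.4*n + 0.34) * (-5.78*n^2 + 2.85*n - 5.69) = -20.6924*n^4 + 29.855*n^3 - 32.0254*n^2 + 20.315*n - 1.9346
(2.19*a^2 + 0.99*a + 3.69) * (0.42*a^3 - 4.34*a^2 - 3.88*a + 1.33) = 0.9198*a^5 - 9.0888*a^4 - 11.244*a^3 - 16.9431*a^2 - 13.0005*a + 4.9077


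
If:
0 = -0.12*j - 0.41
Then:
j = -3.42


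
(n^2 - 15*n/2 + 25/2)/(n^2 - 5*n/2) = (n - 5)/n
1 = 1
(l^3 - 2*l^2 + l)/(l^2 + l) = (l^2 - 2*l + 1)/(l + 1)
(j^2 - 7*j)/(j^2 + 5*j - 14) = j*(j - 7)/(j^2 + 5*j - 14)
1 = 1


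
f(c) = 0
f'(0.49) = 0.00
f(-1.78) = 0.00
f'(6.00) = 0.00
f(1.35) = 0.00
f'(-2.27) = 0.00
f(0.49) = 0.00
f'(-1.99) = 0.00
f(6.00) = 0.00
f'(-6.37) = 0.00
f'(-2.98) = 0.00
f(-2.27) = 0.00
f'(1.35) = 0.00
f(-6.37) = 0.00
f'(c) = 0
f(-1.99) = 0.00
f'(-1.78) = 0.00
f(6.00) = 0.00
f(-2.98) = 0.00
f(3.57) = 0.00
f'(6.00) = 0.00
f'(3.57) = 0.00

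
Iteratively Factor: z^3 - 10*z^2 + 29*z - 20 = (z - 5)*(z^2 - 5*z + 4) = (z - 5)*(z - 1)*(z - 4)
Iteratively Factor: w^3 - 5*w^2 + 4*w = (w - 4)*(w^2 - w) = w*(w - 4)*(w - 1)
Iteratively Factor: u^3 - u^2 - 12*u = (u + 3)*(u^2 - 4*u) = u*(u + 3)*(u - 4)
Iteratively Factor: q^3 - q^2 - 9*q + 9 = (q - 3)*(q^2 + 2*q - 3) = (q - 3)*(q + 3)*(q - 1)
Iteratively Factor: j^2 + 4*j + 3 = (j + 1)*(j + 3)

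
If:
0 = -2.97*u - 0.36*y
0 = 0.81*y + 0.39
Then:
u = 0.06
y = -0.48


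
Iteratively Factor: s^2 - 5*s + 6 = (s - 3)*(s - 2)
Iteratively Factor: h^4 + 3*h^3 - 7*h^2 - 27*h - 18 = (h + 2)*(h^3 + h^2 - 9*h - 9) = (h + 1)*(h + 2)*(h^2 - 9) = (h - 3)*(h + 1)*(h + 2)*(h + 3)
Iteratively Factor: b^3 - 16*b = (b - 4)*(b^2 + 4*b) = b*(b - 4)*(b + 4)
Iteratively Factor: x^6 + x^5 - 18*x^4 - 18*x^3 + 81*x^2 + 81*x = (x + 3)*(x^5 - 2*x^4 - 12*x^3 + 18*x^2 + 27*x) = x*(x + 3)*(x^4 - 2*x^3 - 12*x^2 + 18*x + 27) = x*(x - 3)*(x + 3)*(x^3 + x^2 - 9*x - 9) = x*(x - 3)^2*(x + 3)*(x^2 + 4*x + 3) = x*(x - 3)^2*(x + 1)*(x + 3)*(x + 3)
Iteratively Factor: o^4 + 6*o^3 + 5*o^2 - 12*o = (o + 4)*(o^3 + 2*o^2 - 3*o) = (o - 1)*(o + 4)*(o^2 + 3*o) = o*(o - 1)*(o + 4)*(o + 3)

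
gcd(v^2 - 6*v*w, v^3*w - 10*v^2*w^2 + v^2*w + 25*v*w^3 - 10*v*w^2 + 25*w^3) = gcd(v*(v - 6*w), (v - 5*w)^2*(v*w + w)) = 1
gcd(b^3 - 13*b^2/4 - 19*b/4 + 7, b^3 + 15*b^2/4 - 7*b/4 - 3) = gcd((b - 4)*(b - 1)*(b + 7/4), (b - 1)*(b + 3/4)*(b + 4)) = b - 1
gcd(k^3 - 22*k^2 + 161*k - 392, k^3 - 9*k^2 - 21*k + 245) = k^2 - 14*k + 49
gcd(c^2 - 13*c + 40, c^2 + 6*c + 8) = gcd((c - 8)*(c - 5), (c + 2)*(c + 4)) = 1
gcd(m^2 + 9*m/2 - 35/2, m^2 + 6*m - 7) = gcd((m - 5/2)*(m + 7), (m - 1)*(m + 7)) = m + 7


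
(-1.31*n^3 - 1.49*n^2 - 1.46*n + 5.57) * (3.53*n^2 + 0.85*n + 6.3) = -4.6243*n^5 - 6.3732*n^4 - 14.6733*n^3 + 9.0341*n^2 - 4.4635*n + 35.091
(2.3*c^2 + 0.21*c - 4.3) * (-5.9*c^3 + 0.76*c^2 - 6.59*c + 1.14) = -13.57*c^5 + 0.509*c^4 + 10.3726*c^3 - 2.0299*c^2 + 28.5764*c - 4.902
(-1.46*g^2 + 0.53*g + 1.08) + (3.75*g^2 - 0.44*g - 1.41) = 2.29*g^2 + 0.09*g - 0.33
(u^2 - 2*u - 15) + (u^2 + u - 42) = 2*u^2 - u - 57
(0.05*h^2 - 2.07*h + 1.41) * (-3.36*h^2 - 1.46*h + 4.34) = -0.168*h^4 + 6.8822*h^3 - 1.4984*h^2 - 11.0424*h + 6.1194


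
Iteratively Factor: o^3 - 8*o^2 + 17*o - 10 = (o - 1)*(o^2 - 7*o + 10) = (o - 5)*(o - 1)*(o - 2)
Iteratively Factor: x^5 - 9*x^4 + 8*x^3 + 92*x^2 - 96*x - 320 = (x - 4)*(x^4 - 5*x^3 - 12*x^2 + 44*x + 80) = (x - 4)^2*(x^3 - x^2 - 16*x - 20) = (x - 5)*(x - 4)^2*(x^2 + 4*x + 4) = (x - 5)*(x - 4)^2*(x + 2)*(x + 2)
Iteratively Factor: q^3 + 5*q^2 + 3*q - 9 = (q + 3)*(q^2 + 2*q - 3) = (q - 1)*(q + 3)*(q + 3)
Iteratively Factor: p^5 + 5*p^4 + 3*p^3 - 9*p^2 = (p)*(p^4 + 5*p^3 + 3*p^2 - 9*p) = p*(p - 1)*(p^3 + 6*p^2 + 9*p) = p*(p - 1)*(p + 3)*(p^2 + 3*p) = p^2*(p - 1)*(p + 3)*(p + 3)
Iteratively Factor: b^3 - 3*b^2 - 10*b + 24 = (b - 4)*(b^2 + b - 6) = (b - 4)*(b + 3)*(b - 2)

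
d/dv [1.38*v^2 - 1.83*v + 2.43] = 2.76*v - 1.83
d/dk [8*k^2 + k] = 16*k + 1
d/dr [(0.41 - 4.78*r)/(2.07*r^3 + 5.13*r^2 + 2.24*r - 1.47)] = (19.7892*r^3 + 21.9753*r^2 - 4.2066*r + 6.1082)/(4.2849*r^6 + 21.2382*r^5 + 35.5905*r^4 + 16.8966*r^3 - 10.0646*r^2 - 6.5856*r + 2.1609)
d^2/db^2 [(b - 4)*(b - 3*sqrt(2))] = 2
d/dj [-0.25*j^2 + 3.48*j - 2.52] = 3.48 - 0.5*j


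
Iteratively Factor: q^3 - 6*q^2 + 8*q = (q - 2)*(q^2 - 4*q) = q*(q - 2)*(q - 4)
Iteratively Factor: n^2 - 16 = (n + 4)*(n - 4)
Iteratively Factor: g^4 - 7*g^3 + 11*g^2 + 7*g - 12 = (g + 1)*(g^3 - 8*g^2 + 19*g - 12) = (g - 3)*(g + 1)*(g^2 - 5*g + 4) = (g - 3)*(g - 1)*(g + 1)*(g - 4)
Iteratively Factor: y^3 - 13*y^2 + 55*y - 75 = (y - 5)*(y^2 - 8*y + 15) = (y - 5)^2*(y - 3)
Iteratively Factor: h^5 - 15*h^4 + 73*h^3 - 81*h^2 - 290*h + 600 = (h - 4)*(h^4 - 11*h^3 + 29*h^2 + 35*h - 150) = (h - 4)*(h + 2)*(h^3 - 13*h^2 + 55*h - 75) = (h - 4)*(h - 3)*(h + 2)*(h^2 - 10*h + 25) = (h - 5)*(h - 4)*(h - 3)*(h + 2)*(h - 5)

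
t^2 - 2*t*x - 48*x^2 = (t - 8*x)*(t + 6*x)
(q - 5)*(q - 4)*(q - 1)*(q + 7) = q^4 - 3*q^3 - 41*q^2 + 183*q - 140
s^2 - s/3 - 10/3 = (s - 2)*(s + 5/3)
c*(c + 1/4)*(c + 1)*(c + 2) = c^4 + 13*c^3/4 + 11*c^2/4 + c/2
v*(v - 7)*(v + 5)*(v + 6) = v^4 + 4*v^3 - 47*v^2 - 210*v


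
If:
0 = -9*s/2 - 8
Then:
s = -16/9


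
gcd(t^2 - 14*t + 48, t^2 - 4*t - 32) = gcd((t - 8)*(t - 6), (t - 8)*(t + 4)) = t - 8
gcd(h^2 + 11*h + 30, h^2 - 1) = 1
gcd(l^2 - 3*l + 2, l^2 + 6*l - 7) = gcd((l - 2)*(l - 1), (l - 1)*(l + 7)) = l - 1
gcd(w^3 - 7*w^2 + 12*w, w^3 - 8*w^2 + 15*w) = w^2 - 3*w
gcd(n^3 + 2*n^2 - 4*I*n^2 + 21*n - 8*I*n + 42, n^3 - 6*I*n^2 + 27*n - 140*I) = n - 7*I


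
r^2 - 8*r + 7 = (r - 7)*(r - 1)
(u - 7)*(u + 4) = u^2 - 3*u - 28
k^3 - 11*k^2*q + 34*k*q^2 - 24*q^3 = (k - 6*q)*(k - 4*q)*(k - q)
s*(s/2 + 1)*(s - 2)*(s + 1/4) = s^4/2 + s^3/8 - 2*s^2 - s/2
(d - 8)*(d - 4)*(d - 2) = d^3 - 14*d^2 + 56*d - 64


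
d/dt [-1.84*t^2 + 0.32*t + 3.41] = 0.32 - 3.68*t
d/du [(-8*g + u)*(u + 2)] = -8*g + 2*u + 2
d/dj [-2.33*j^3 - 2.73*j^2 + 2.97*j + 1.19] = -6.99*j^2 - 5.46*j + 2.97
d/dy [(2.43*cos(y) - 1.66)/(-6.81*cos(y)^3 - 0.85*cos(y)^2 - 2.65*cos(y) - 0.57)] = (-33.0966*cos(y)^3 + 31.8483*cos(y)^2 + 2.822*cos(y) + 5.7841)*sin(y)/(46.3761*cos(y)^6 + 11.577*cos(y)^5 + 36.8155*cos(y)^4 + 12.2684*cos(y)^3 + 7.9915*cos(y)^2 + 3.021*cos(y) + 0.3249)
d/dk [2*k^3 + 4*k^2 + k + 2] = 6*k^2 + 8*k + 1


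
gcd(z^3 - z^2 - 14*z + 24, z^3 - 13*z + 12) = z^2 + z - 12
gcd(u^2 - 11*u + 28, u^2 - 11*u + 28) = u^2 - 11*u + 28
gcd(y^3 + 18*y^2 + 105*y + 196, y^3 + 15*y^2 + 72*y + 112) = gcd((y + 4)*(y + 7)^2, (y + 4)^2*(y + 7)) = y^2 + 11*y + 28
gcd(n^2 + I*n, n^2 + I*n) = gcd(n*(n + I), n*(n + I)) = n^2 + I*n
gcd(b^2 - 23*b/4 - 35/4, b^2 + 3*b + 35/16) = b + 5/4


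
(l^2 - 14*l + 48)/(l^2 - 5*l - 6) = (l - 8)/(l + 1)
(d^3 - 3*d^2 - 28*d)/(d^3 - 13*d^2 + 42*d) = (d + 4)/(d - 6)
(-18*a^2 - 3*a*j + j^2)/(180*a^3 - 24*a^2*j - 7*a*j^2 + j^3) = (-3*a - j)/(30*a^2 + a*j - j^2)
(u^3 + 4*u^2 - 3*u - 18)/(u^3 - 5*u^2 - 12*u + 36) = (u + 3)/(u - 6)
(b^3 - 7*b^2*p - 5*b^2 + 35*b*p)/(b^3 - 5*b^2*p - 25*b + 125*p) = b*(-b + 7*p)/(-b^2 + 5*b*p - 5*b + 25*p)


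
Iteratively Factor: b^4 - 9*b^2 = (b - 3)*(b^3 + 3*b^2) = b*(b - 3)*(b^2 + 3*b) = b*(b - 3)*(b + 3)*(b)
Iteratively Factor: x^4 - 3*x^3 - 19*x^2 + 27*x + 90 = (x + 2)*(x^3 - 5*x^2 - 9*x + 45) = (x - 3)*(x + 2)*(x^2 - 2*x - 15) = (x - 3)*(x + 2)*(x + 3)*(x - 5)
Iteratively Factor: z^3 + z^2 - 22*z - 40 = (z - 5)*(z^2 + 6*z + 8) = (z - 5)*(z + 2)*(z + 4)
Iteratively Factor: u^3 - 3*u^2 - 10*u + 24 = (u - 4)*(u^2 + u - 6) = (u - 4)*(u + 3)*(u - 2)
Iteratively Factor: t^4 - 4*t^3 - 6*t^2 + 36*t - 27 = (t + 3)*(t^3 - 7*t^2 + 15*t - 9) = (t - 3)*(t + 3)*(t^2 - 4*t + 3) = (t - 3)*(t - 1)*(t + 3)*(t - 3)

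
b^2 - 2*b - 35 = (b - 7)*(b + 5)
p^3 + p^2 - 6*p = p*(p - 2)*(p + 3)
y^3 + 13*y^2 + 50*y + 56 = (y + 2)*(y + 4)*(y + 7)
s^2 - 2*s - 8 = (s - 4)*(s + 2)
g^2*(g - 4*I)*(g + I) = g^4 - 3*I*g^3 + 4*g^2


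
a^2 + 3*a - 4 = (a - 1)*(a + 4)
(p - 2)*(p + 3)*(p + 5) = p^3 + 6*p^2 - p - 30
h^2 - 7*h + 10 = (h - 5)*(h - 2)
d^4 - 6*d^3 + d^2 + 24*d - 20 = (d - 5)*(d - 2)*(d - 1)*(d + 2)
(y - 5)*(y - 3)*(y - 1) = y^3 - 9*y^2 + 23*y - 15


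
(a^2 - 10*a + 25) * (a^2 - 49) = a^4 - 10*a^3 - 24*a^2 + 490*a - 1225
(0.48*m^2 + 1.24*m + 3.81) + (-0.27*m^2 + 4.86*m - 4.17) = 0.21*m^2 + 6.1*m - 0.36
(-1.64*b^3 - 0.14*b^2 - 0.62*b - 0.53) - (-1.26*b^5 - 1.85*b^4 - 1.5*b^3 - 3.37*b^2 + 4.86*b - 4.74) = 1.26*b^5 + 1.85*b^4 - 0.14*b^3 + 3.23*b^2 - 5.48*b + 4.21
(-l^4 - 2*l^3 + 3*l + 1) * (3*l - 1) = -3*l^5 - 5*l^4 + 2*l^3 + 9*l^2 - 1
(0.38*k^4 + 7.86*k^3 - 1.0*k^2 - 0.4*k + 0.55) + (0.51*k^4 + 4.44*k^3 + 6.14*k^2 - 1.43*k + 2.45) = 0.89*k^4 + 12.3*k^3 + 5.14*k^2 - 1.83*k + 3.0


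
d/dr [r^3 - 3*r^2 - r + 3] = 3*r^2 - 6*r - 1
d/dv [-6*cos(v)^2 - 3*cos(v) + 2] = 3*(4*cos(v) + 1)*sin(v)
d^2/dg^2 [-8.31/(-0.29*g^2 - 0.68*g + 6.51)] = (-1.397742*g^2 - 3.277464*g + 8.31*(0.58*g + 0.68)*(1.16*g + 1.36) + 31.376898)/(0.29*g^2 + 0.68*g - 6.51)^3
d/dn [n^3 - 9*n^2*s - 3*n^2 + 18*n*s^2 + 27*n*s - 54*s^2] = 3*n^2 - 18*n*s - 6*n + 18*s^2 + 27*s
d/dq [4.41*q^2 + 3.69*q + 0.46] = 8.82*q + 3.69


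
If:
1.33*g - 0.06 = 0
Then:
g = 0.05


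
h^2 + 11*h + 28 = (h + 4)*(h + 7)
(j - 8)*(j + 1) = j^2 - 7*j - 8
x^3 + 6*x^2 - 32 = (x - 2)*(x + 4)^2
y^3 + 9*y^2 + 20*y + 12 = (y + 1)*(y + 2)*(y + 6)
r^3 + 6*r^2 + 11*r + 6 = (r + 1)*(r + 2)*(r + 3)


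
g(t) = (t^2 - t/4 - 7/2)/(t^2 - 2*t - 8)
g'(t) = (2 - 2*t)*(t^2 - t/4 - 7/2)/(t^2 - 2*t - 8)^2 + (2*t - 1/4)/(t^2 - 2*t - 8) = (-7*t^2 - 36*t - 20)/(4*(t^4 - 4*t^3 - 12*t^2 + 32*t + 64))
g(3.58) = -3.59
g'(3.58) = -10.86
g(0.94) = 0.32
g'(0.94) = -0.19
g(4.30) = 7.36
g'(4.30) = -21.29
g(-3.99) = 0.84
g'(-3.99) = 0.01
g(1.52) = 0.18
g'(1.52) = -0.30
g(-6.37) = 0.85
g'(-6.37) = -0.01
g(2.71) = -0.52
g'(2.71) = -1.14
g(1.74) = 0.11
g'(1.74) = -0.36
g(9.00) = 1.37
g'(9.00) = -0.08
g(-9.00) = 0.88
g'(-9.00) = -0.00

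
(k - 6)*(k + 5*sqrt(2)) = k^2 - 6*k + 5*sqrt(2)*k - 30*sqrt(2)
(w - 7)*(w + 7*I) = w^2 - 7*w + 7*I*w - 49*I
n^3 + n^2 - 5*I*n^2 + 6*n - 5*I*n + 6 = (n + 1)*(n - 6*I)*(n + I)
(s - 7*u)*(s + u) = s^2 - 6*s*u - 7*u^2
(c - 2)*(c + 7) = c^2 + 5*c - 14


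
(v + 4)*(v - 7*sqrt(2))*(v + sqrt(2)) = v^3 - 6*sqrt(2)*v^2 + 4*v^2 - 24*sqrt(2)*v - 14*v - 56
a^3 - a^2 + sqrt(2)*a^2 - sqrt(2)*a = a*(a - 1)*(a + sqrt(2))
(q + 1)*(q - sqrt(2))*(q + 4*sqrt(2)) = q^3 + q^2 + 3*sqrt(2)*q^2 - 8*q + 3*sqrt(2)*q - 8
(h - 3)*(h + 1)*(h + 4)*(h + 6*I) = h^4 + 2*h^3 + 6*I*h^3 - 11*h^2 + 12*I*h^2 - 12*h - 66*I*h - 72*I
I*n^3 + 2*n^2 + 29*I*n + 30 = (n - 6*I)*(n + 5*I)*(I*n + 1)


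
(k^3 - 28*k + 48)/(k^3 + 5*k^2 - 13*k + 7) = (k^3 - 28*k + 48)/(k^3 + 5*k^2 - 13*k + 7)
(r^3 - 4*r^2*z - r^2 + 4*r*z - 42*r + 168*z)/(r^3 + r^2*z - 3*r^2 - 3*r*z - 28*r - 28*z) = (r^2 - 4*r*z + 6*r - 24*z)/(r^2 + r*z + 4*r + 4*z)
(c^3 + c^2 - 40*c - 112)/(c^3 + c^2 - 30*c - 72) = (c^2 - 3*c - 28)/(c^2 - 3*c - 18)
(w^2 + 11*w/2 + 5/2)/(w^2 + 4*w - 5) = (w + 1/2)/(w - 1)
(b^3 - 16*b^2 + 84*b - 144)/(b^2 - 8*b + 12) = (b^2 - 10*b + 24)/(b - 2)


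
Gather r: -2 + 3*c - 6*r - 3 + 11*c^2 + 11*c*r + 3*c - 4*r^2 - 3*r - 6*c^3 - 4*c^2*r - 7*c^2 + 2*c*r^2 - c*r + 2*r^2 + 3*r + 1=-6*c^3 + 4*c^2 + 6*c + r^2*(2*c - 2) + r*(-4*c^2 + 10*c - 6) - 4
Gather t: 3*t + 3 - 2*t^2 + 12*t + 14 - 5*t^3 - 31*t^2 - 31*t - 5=-5*t^3 - 33*t^2 - 16*t + 12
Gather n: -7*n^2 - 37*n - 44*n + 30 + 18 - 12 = -7*n^2 - 81*n + 36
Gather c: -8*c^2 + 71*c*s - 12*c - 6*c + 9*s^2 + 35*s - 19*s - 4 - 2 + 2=-8*c^2 + c*(71*s - 18) + 9*s^2 + 16*s - 4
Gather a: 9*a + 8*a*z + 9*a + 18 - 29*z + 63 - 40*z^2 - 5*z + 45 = a*(8*z + 18) - 40*z^2 - 34*z + 126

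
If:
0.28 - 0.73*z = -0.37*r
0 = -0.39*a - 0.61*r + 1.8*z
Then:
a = 1.52945252945253*z + 1.18364518364518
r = 1.97297297297297*z - 0.756756756756757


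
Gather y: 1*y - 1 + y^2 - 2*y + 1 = y^2 - y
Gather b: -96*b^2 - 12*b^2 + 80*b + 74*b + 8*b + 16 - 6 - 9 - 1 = -108*b^2 + 162*b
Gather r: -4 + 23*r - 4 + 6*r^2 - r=6*r^2 + 22*r - 8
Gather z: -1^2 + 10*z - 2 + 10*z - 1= 20*z - 4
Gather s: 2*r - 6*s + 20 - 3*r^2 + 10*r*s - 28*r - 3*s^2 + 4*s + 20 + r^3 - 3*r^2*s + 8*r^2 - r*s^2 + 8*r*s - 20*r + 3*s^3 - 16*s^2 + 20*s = r^3 + 5*r^2 - 46*r + 3*s^3 + s^2*(-r - 19) + s*(-3*r^2 + 18*r + 18) + 40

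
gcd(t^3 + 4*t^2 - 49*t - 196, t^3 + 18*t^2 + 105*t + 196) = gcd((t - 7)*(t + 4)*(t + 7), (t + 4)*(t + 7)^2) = t^2 + 11*t + 28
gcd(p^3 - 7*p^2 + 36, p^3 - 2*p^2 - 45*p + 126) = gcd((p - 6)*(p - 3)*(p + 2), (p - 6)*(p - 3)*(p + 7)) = p^2 - 9*p + 18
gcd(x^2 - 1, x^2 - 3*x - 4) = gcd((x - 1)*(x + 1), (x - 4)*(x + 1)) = x + 1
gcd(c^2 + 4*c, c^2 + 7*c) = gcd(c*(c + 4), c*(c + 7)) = c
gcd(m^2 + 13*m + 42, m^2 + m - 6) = 1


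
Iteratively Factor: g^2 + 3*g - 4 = (g + 4)*(g - 1)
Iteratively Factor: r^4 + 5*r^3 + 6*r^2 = (r + 3)*(r^3 + 2*r^2) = (r + 2)*(r + 3)*(r^2) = r*(r + 2)*(r + 3)*(r)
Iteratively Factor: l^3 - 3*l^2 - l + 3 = (l - 3)*(l^2 - 1) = (l - 3)*(l + 1)*(l - 1)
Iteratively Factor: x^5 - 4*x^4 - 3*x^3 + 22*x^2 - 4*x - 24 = (x + 1)*(x^4 - 5*x^3 + 2*x^2 + 20*x - 24) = (x + 1)*(x + 2)*(x^3 - 7*x^2 + 16*x - 12) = (x - 3)*(x + 1)*(x + 2)*(x^2 - 4*x + 4) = (x - 3)*(x - 2)*(x + 1)*(x + 2)*(x - 2)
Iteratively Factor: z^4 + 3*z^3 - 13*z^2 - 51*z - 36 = (z + 1)*(z^3 + 2*z^2 - 15*z - 36) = (z - 4)*(z + 1)*(z^2 + 6*z + 9) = (z - 4)*(z + 1)*(z + 3)*(z + 3)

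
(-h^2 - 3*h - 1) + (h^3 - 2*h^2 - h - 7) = h^3 - 3*h^2 - 4*h - 8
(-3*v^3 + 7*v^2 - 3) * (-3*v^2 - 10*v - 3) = 9*v^5 + 9*v^4 - 61*v^3 - 12*v^2 + 30*v + 9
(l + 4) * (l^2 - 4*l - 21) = l^3 - 37*l - 84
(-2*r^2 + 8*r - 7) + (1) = -2*r^2 + 8*r - 6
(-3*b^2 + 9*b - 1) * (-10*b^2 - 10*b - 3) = 30*b^4 - 60*b^3 - 71*b^2 - 17*b + 3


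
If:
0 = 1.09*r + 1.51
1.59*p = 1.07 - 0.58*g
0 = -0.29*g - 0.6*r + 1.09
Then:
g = 6.62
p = -1.74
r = -1.39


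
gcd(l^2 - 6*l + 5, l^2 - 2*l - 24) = 1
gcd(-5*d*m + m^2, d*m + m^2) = m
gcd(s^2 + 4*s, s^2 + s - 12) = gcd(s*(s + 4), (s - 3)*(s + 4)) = s + 4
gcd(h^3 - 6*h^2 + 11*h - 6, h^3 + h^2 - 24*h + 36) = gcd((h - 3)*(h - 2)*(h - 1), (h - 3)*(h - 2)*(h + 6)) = h^2 - 5*h + 6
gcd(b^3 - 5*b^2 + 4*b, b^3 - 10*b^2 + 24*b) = b^2 - 4*b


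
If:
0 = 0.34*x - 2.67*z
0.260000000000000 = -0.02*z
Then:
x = -102.09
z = -13.00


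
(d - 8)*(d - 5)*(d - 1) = d^3 - 14*d^2 + 53*d - 40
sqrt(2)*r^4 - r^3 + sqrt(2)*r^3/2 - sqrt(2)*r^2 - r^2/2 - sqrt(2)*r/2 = r*(r + 1/2)*(r - sqrt(2))*(sqrt(2)*r + 1)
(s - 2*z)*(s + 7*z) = s^2 + 5*s*z - 14*z^2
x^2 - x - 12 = (x - 4)*(x + 3)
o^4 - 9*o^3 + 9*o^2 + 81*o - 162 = (o - 6)*(o - 3)^2*(o + 3)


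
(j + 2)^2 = j^2 + 4*j + 4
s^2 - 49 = (s - 7)*(s + 7)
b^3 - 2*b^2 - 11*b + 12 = (b - 4)*(b - 1)*(b + 3)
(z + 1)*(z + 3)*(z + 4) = z^3 + 8*z^2 + 19*z + 12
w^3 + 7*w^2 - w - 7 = (w - 1)*(w + 1)*(w + 7)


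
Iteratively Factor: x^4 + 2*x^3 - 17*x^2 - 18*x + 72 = (x + 3)*(x^3 - x^2 - 14*x + 24) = (x - 3)*(x + 3)*(x^2 + 2*x - 8) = (x - 3)*(x + 3)*(x + 4)*(x - 2)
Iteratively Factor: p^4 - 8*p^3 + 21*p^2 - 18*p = (p - 3)*(p^3 - 5*p^2 + 6*p) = (p - 3)*(p - 2)*(p^2 - 3*p) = (p - 3)^2*(p - 2)*(p)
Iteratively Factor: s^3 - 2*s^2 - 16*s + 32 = (s - 2)*(s^2 - 16) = (s - 4)*(s - 2)*(s + 4)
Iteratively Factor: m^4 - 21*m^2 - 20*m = (m - 5)*(m^3 + 5*m^2 + 4*m) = (m - 5)*(m + 4)*(m^2 + m) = m*(m - 5)*(m + 4)*(m + 1)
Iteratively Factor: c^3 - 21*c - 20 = (c + 1)*(c^2 - c - 20) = (c - 5)*(c + 1)*(c + 4)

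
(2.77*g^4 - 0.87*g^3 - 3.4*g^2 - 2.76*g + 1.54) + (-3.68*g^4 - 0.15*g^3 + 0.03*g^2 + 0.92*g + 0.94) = -0.91*g^4 - 1.02*g^3 - 3.37*g^2 - 1.84*g + 2.48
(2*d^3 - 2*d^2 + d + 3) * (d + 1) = 2*d^4 - d^2 + 4*d + 3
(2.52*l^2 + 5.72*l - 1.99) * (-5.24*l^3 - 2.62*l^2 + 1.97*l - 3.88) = -13.2048*l^5 - 36.5752*l^4 + 0.4056*l^3 + 6.7046*l^2 - 26.1139*l + 7.7212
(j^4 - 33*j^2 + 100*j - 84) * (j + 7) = j^5 + 7*j^4 - 33*j^3 - 131*j^2 + 616*j - 588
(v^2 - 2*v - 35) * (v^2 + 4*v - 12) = v^4 + 2*v^3 - 55*v^2 - 116*v + 420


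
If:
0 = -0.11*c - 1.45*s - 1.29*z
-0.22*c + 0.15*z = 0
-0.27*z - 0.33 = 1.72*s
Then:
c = 0.17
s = -0.23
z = 0.24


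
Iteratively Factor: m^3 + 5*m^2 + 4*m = (m)*(m^2 + 5*m + 4) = m*(m + 4)*(m + 1)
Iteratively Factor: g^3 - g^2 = (g)*(g^2 - g) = g*(g - 1)*(g)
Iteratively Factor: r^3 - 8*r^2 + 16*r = (r)*(r^2 - 8*r + 16) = r*(r - 4)*(r - 4)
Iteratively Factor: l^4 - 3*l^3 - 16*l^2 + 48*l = (l + 4)*(l^3 - 7*l^2 + 12*l) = l*(l + 4)*(l^2 - 7*l + 12) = l*(l - 4)*(l + 4)*(l - 3)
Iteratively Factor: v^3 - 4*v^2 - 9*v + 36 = (v - 3)*(v^2 - v - 12) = (v - 4)*(v - 3)*(v + 3)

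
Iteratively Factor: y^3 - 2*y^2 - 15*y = (y - 5)*(y^2 + 3*y) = (y - 5)*(y + 3)*(y)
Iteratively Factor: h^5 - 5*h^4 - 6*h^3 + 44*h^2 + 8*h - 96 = (h - 3)*(h^4 - 2*h^3 - 12*h^2 + 8*h + 32) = (h - 3)*(h + 2)*(h^3 - 4*h^2 - 4*h + 16) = (h - 4)*(h - 3)*(h + 2)*(h^2 - 4) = (h - 4)*(h - 3)*(h + 2)^2*(h - 2)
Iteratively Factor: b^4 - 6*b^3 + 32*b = (b - 4)*(b^3 - 2*b^2 - 8*b) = (b - 4)*(b + 2)*(b^2 - 4*b) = (b - 4)^2*(b + 2)*(b)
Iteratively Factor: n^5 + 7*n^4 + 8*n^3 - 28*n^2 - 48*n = (n + 2)*(n^4 + 5*n^3 - 2*n^2 - 24*n) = (n - 2)*(n + 2)*(n^3 + 7*n^2 + 12*n) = (n - 2)*(n + 2)*(n + 3)*(n^2 + 4*n) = (n - 2)*(n + 2)*(n + 3)*(n + 4)*(n)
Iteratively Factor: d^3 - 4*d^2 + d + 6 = (d - 2)*(d^2 - 2*d - 3) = (d - 3)*(d - 2)*(d + 1)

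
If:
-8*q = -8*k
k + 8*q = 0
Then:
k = 0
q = 0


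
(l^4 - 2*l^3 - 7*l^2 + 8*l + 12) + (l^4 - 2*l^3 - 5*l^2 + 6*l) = 2*l^4 - 4*l^3 - 12*l^2 + 14*l + 12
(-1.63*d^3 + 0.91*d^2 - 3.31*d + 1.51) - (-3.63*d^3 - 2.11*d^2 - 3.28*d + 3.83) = 2.0*d^3 + 3.02*d^2 - 0.0300000000000002*d - 2.32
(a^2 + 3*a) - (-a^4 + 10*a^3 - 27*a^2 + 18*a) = a^4 - 10*a^3 + 28*a^2 - 15*a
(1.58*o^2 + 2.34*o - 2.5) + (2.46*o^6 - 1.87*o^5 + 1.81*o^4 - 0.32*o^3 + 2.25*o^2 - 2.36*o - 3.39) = 2.46*o^6 - 1.87*o^5 + 1.81*o^4 - 0.32*o^3 + 3.83*o^2 - 0.02*o - 5.89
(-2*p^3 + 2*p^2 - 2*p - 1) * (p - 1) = -2*p^4 + 4*p^3 - 4*p^2 + p + 1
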